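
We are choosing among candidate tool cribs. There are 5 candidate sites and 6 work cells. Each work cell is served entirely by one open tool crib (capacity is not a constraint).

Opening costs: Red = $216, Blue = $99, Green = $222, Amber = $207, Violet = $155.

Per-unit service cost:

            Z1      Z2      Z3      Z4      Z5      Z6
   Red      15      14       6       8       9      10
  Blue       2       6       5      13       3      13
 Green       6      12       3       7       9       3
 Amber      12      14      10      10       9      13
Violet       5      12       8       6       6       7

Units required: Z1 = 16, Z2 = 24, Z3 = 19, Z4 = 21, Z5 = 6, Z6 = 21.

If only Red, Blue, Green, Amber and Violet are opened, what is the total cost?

Each work cell is assigned to its cheapest site among the open ones.
{Red, Blue, Green, Amber, Violet}: Z1→Blue 2·16=32, Z2→Blue 6·24=144, Z3→Green 3·19=57, Z4→Violet 6·21=126, Z5→Blue 3·6=18, Z6→Green 3·21=63. Service 440; fixed 899; total 1339.

Total cost: 1339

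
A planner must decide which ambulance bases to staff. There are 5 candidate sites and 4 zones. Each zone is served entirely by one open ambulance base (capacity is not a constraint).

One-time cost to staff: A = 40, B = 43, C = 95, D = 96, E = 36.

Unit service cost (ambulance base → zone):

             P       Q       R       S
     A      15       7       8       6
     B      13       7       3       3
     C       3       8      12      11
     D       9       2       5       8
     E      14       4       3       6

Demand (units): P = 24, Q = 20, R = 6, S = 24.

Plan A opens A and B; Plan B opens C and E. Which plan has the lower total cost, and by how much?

Plan B is cheaper by 180.

Plan A: {A, B}: P→B 13·24=312, Q→A 7·20=140, R→B 3·6=18, S→B 3·24=72. Service 542; fixed 83; total 625.
Plan B: {C, E}: P→C 3·24=72, Q→E 4·20=80, R→E 3·6=18, S→E 6·24=144. Service 314; fixed 131; total 445.
Difference: |625 − 445| = 180.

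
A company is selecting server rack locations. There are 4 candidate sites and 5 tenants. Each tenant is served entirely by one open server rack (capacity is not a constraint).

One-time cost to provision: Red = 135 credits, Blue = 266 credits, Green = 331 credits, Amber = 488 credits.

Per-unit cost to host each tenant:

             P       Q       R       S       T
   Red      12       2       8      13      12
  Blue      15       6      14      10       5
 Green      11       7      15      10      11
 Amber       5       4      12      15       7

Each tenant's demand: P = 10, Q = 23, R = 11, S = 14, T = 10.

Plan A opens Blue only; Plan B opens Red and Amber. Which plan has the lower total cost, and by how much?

Plan A: {Blue}: P→Blue 15·10=150, Q→Blue 6·23=138, R→Blue 14·11=154, S→Blue 10·14=140, T→Blue 5·10=50. Service 632; fixed 266; total 898.
Plan B: {Red, Amber}: P→Amber 5·10=50, Q→Red 2·23=46, R→Red 8·11=88, S→Red 13·14=182, T→Amber 7·10=70. Service 436; fixed 623; total 1059.
Difference: |898 − 1059| = 161.

Plan A is cheaper by 161.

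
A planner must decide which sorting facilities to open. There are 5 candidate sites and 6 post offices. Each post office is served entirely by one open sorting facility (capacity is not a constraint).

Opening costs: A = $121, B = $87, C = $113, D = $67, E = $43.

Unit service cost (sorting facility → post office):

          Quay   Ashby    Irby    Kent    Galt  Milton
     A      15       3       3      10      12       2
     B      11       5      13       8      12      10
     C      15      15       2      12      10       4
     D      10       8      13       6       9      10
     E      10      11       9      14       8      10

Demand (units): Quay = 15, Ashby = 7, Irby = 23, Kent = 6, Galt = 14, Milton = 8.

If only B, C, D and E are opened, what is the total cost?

Total cost: 721

Each post office is assigned to its cheapest site among the open ones.
{B, C, D, E}: Quay→D 10·15=150, Ashby→B 5·7=35, Irby→C 2·23=46, Kent→D 6·6=36, Galt→E 8·14=112, Milton→C 4·8=32. Service 411; fixed 310; total 721.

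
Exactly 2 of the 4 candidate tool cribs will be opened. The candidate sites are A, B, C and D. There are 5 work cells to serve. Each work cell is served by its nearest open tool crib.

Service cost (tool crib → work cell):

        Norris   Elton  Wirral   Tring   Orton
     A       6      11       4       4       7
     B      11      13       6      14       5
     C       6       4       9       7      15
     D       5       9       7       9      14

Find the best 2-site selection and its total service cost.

With exactly 2 open, each work cell uses its cheapest among the chosen.
{A, C}: Norris→A 6, Elton→C 4, Wirral→A 4, Tring→A 4, Orton→A 7. Service cost 25.
{B, C}: service cost 28
{A, D}: service cost 29
Among all 6 size-2 choices, {A, C} is lowest.

Choose A and C; total service cost 25.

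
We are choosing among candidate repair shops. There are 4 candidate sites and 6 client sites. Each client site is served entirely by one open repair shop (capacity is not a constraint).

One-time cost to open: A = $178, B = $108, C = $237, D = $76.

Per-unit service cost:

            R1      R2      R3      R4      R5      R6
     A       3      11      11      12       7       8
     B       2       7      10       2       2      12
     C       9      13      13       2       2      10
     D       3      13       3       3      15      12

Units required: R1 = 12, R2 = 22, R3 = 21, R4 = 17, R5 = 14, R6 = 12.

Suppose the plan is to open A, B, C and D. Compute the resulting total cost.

Each client site is assigned to its cheapest site among the open ones.
{A, B, C, D}: R1→B 2·12=24, R2→B 7·22=154, R3→D 3·21=63, R4→B 2·17=34, R5→B 2·14=28, R6→A 8·12=96. Service 399; fixed 599; total 998.

Total cost: 998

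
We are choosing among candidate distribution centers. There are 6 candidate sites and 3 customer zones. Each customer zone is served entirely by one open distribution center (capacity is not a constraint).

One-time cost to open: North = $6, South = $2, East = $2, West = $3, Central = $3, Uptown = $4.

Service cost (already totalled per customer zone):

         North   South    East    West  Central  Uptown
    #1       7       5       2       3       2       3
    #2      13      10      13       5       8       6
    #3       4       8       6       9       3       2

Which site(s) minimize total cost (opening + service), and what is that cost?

For any fixed open set, each customer zone goes to its cheapest open site; total = fixed + service.
{Uptown}: #1→Uptown 3, #2→Uptown 6, #3→Uptown 2. Service 11; fixed 4; total 15.
{East, Uptown}: #1→East 2, #2→Uptown 6, #3→Uptown 2. Service 10; fixed 6; total 16.
{West, Central}: service 10 + fixed 6 = 16
{North, South, East, West, Central, Uptown}: service 9 + fixed 20 = 29
No other subset beats 15.

Open Uptown only; minimum total cost 15.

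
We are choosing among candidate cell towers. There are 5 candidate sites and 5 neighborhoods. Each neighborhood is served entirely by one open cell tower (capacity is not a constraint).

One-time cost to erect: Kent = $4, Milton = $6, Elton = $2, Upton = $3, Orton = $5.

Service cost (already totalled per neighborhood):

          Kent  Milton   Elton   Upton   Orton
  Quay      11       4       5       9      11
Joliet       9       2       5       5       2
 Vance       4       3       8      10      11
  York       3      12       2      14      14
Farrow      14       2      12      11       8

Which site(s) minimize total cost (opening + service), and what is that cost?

Open Milton and Elton; minimum total cost 21.

For any fixed open set, each neighborhood goes to its cheapest open site; total = fixed + service.
{Milton, Elton}: Quay→Milton 4, Joliet→Milton 2, Vance→Milton 3, York→Elton 2, Farrow→Milton 2. Service 13; fixed 8; total 21.
{Kent, Milton}: Quay→Milton 4, Joliet→Milton 2, Vance→Milton 3, York→Kent 3, Farrow→Milton 2. Service 14; fixed 10; total 24.
{Milton, Elton, Upton}: Quay→Milton 4, Joliet→Milton 2, Vance→Milton 3, York→Elton 2, Farrow→Milton 2. Service 13; fixed 11; total 24.
{Kent, Milton, Elton, Upton, Orton}: service 13 + fixed 20 = 33
No other subset beats 21.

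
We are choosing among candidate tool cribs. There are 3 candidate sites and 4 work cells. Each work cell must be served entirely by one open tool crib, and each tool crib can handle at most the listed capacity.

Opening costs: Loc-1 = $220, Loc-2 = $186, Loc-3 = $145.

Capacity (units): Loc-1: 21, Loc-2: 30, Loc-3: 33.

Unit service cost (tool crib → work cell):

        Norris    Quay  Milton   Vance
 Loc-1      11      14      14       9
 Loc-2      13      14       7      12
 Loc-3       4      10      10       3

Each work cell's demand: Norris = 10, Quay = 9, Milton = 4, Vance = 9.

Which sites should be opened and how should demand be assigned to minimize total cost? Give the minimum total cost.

Open {Loc-3}: Norris→Loc-3 4·10=40, Quay→Loc-3 10·9=90, Milton→Loc-3 10·4=40, Vance→Loc-3 3·9=27.
Loads: Loc-3 carries 32/33. Service 197; fixed 145; total 342.
Next best feasible plan costs 516.

Minimum total cost: 342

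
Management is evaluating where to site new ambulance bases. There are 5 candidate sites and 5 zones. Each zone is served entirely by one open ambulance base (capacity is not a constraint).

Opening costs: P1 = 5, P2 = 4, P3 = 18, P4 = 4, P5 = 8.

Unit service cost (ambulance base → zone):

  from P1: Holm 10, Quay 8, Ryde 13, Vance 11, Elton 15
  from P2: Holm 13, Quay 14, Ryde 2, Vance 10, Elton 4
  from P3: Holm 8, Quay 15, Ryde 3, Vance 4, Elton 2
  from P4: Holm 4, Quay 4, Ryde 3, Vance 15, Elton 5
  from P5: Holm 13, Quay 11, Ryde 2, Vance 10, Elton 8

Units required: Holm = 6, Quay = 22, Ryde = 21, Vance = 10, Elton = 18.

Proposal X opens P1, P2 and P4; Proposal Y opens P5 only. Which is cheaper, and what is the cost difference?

Proposal X: {P1, P2, P4}: Holm→P4 4·6=24, Quay→P4 4·22=88, Ryde→P2 2·21=42, Vance→P2 10·10=100, Elton→P2 4·18=72. Service 326; fixed 13; total 339.
Proposal Y: {P5}: Holm→P5 13·6=78, Quay→P5 11·22=242, Ryde→P5 2·21=42, Vance→P5 10·10=100, Elton→P5 8·18=144. Service 606; fixed 8; total 614.
Difference: |339 − 614| = 275.

Proposal X is cheaper by 275.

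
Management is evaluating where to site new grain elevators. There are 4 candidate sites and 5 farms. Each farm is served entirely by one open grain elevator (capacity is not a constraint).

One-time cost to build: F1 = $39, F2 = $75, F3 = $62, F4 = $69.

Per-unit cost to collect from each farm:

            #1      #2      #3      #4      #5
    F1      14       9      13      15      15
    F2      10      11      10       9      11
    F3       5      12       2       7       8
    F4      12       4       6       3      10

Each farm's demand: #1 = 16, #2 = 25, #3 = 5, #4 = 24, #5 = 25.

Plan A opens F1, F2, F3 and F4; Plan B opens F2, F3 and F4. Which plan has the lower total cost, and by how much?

Plan A: {F1, F2, F3, F4}: #1→F3 5·16=80, #2→F4 4·25=100, #3→F3 2·5=10, #4→F4 3·24=72, #5→F3 8·25=200. Service 462; fixed 245; total 707.
Plan B: {F2, F3, F4}: #1→F3 5·16=80, #2→F4 4·25=100, #3→F3 2·5=10, #4→F4 3·24=72, #5→F3 8·25=200. Service 462; fixed 206; total 668.
Difference: |707 − 668| = 39.

Plan B is cheaper by 39.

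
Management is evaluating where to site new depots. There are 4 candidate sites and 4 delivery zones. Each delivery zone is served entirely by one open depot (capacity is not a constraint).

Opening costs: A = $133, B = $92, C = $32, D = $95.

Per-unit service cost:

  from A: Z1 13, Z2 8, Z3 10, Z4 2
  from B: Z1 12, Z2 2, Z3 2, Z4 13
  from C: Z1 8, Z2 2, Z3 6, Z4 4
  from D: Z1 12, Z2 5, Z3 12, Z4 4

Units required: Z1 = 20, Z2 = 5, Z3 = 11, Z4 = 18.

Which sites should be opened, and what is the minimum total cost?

Open C only; minimum total cost 340.

For any fixed open set, each delivery zone goes to its cheapest open site; total = fixed + service.
{C}: Z1→C 8·20=160, Z2→C 2·5=10, Z3→C 6·11=66, Z4→C 4·18=72. Service 308; fixed 32; total 340.
{B, C}: Z1→C 8·20=160, Z2→B 2·5=10, Z3→B 2·11=22, Z4→C 4·18=72. Service 264; fixed 124; total 388.
{C, D}: Z1→C 8·20=160, Z2→C 2·5=10, Z3→C 6·11=66, Z4→C 4·18=72. Service 308; fixed 127; total 435.
{A, B, C, D}: Z1→C 8·20=160, Z2→B 2·5=10, Z3→B 2·11=22, Z4→A 2·18=36. Service 228; fixed 352; total 580.
(All 15 nonempty subsets were checked; C only is lowest.)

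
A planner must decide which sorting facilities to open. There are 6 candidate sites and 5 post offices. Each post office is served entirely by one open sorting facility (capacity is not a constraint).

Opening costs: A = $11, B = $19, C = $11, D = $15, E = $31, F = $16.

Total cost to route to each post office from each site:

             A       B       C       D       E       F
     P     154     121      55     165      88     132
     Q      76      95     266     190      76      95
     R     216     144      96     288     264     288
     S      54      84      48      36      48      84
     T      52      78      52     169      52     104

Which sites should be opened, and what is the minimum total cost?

For any fixed open set, each post office goes to its cheapest open site; total = fixed + service.
{A, C}: P→C 55, Q→A 76, R→C 96, S→C 48, T→A 52. Service 327; fixed 22; total 349.
{A, C, D}: service 315 + fixed 37 = 352
{A, C, F}: P→C 55, Q→A 76, R→C 96, S→C 48, T→A 52. Service 327; fixed 38; total 365.
{A, B, C, D, E, F}: service 315 + fixed 103 = 418
No other subset beats 349.

Open A and C; minimum total cost 349.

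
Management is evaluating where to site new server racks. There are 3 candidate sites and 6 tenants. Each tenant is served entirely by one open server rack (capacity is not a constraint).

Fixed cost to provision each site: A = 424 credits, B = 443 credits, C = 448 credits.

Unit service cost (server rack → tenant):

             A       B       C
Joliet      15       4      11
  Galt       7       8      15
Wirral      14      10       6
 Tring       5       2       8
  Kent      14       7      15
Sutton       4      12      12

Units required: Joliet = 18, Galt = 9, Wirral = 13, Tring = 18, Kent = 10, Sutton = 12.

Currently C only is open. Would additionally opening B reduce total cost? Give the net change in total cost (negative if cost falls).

Current service cost with {C}: 849.
Adding B: each tenant re-picks its cheapest; new service cost 472, saving 377.
Extra fixed cost: 443. Net change = 443 − 377 = 66.
(Totals: 1297 → 1363.)

No — net change +66 (cost rises by 66).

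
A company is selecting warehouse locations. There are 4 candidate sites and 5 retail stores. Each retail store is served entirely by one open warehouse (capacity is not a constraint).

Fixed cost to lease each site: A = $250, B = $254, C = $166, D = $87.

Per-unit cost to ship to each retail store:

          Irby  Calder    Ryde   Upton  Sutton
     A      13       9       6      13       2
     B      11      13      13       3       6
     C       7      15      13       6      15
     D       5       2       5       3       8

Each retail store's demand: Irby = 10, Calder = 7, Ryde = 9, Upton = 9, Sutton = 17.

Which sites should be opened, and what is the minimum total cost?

For any fixed open set, each retail store goes to its cheapest open site; total = fixed + service.
{D}: Irby→D 5·10=50, Calder→D 2·7=14, Ryde→D 5·9=45, Upton→D 3·9=27, Sutton→D 8·17=136. Service 272; fixed 87; total 359.
{A, D}: Irby→D 5·10=50, Calder→D 2·7=14, Ryde→D 5·9=45, Upton→D 3·9=27, Sutton→A 2·17=34. Service 170; fixed 337; total 507.
{C, D}: service 272 + fixed 253 = 525
{A, B, C, D}: service 170 + fixed 757 = 927
No other subset beats 359.

Open D only; minimum total cost 359.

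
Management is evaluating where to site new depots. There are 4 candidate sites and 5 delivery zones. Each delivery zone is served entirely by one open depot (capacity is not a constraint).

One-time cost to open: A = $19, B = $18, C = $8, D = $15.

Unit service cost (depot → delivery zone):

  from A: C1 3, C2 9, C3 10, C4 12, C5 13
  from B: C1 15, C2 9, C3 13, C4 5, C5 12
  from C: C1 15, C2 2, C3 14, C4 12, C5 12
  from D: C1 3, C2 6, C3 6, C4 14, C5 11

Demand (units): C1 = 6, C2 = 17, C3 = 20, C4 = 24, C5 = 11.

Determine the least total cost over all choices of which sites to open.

Minimum total cost: 454

For any fixed open set, each delivery zone goes to its cheapest open site; total = fixed + service.
{B, C, D}: C1→D 3·6=18, C2→C 2·17=34, C3→D 6·20=120, C4→B 5·24=120, C5→D 11·11=121. Service 413; fixed 41; total 454.
{A, B, C, D}: C1→A 3·6=18, C2→C 2·17=34, C3→D 6·20=120, C4→B 5·24=120, C5→D 11·11=121. Service 413; fixed 60; total 473.
{B, D}: C1→D 3·6=18, C2→D 6·17=102, C3→D 6·20=120, C4→B 5·24=120, C5→D 11·11=121. Service 481; fixed 33; total 514.
{C}: service 824 + fixed 8 = 832
(All 15 nonempty subsets were checked; B, C and D is lowest.)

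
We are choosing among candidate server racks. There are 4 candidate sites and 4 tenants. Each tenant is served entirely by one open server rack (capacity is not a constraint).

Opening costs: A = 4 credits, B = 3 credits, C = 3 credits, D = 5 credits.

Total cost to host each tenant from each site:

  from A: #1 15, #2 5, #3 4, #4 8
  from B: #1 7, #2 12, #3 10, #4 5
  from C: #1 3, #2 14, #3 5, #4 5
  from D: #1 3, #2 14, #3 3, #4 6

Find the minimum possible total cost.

For any fixed open set, each tenant goes to its cheapest open site; total = fixed + service.
{A, C}: #1→C 3, #2→A 5, #3→A 4, #4→C 5. Service 17; fixed 7; total 24.
{A, D}: service 17 + fixed 9 = 26
{A, B, C}: service 17 + fixed 10 = 27
{A, B, C, D}: service 16 + fixed 15 = 31
No other subset beats 24.

Minimum total cost: 24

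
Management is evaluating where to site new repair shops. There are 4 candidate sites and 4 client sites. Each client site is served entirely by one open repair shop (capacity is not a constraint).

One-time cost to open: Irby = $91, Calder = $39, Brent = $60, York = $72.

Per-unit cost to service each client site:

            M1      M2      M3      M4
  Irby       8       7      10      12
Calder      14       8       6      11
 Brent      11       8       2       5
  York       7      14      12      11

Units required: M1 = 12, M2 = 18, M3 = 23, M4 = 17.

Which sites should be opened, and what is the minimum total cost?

Open Brent only; minimum total cost 467.

For any fixed open set, each client site goes to its cheapest open site; total = fixed + service.
{Brent}: M1→Brent 11·12=132, M2→Brent 8·18=144, M3→Brent 2·23=46, M4→Brent 5·17=85. Service 407; fixed 60; total 467.
{Brent, York}: service 359 + fixed 132 = 491
{Irby, Brent}: service 353 + fixed 151 = 504
{Irby, Calder, Brent, York}: M1→York 7·12=84, M2→Irby 7·18=126, M3→Brent 2·23=46, M4→Brent 5·17=85. Service 341; fixed 262; total 603.
No other subset beats 467.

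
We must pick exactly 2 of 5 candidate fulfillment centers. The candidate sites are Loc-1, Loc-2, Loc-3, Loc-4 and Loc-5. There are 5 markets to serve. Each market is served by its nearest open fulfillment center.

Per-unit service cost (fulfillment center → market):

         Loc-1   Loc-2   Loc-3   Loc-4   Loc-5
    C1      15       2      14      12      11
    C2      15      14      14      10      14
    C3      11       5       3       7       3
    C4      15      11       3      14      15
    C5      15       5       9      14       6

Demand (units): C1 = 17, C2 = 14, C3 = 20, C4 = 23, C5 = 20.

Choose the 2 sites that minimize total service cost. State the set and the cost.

Choose Loc-2 and Loc-3; total service cost 459.

With exactly 2 open, each market uses its cheapest among the chosen.
{Loc-2, Loc-3}: C1→Loc-2 2·17=34, C2→Loc-2 14·14=196, C3→Loc-3 3·20=60, C4→Loc-3 3·23=69, C5→Loc-2 5·20=100. Service cost 459.
{Loc-2, Loc-4}: service cost 627
{Loc-3, Loc-5}: service cost 632
Among all 10 size-2 choices, {Loc-2, Loc-3} is lowest.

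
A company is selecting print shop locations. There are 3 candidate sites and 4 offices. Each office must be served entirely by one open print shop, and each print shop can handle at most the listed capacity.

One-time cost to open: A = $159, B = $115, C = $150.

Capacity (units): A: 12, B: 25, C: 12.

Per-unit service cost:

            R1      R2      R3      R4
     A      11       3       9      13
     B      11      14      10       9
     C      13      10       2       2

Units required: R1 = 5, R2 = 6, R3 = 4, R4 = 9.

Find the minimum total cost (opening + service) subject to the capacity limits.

Open {B}: R1→B 11·5=55, R2→B 14·6=84, R3→B 10·4=40, R4→B 9·9=81.
Loads: B carries 24/25. Service 260; fixed 115; total 375.
Next best feasible plan costs 462.

Minimum total cost: 375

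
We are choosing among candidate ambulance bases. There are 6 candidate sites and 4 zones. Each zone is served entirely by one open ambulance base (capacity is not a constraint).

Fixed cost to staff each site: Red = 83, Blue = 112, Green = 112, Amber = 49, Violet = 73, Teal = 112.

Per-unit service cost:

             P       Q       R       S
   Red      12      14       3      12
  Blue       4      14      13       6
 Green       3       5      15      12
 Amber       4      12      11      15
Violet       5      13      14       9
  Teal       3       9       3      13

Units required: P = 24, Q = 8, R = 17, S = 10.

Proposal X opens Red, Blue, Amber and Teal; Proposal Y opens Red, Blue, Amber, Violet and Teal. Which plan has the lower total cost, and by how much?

Proposal X is cheaper by 73.

Proposal X: {Red, Blue, Amber, Teal}: P→Teal 3·24=72, Q→Teal 9·8=72, R→Red 3·17=51, S→Blue 6·10=60. Service 255; fixed 356; total 611.
Proposal Y: {Red, Blue, Amber, Violet, Teal}: P→Teal 3·24=72, Q→Teal 9·8=72, R→Red 3·17=51, S→Blue 6·10=60. Service 255; fixed 429; total 684.
Difference: |611 − 684| = 73.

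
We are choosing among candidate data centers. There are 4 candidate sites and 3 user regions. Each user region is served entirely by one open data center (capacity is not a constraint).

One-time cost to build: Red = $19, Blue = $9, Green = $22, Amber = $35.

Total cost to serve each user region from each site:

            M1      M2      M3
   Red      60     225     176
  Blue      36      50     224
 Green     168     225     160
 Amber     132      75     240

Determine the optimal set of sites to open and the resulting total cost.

Open Blue and Green; minimum total cost 277.

For any fixed open set, each user region goes to its cheapest open site; total = fixed + service.
{Blue, Green}: M1→Blue 36, M2→Blue 50, M3→Green 160. Service 246; fixed 31; total 277.
{Red, Blue}: service 262 + fixed 28 = 290
{Red, Blue, Green}: service 246 + fixed 50 = 296
{Red, Blue, Green, Amber}: M1→Blue 36, M2→Blue 50, M3→Green 160. Service 246; fixed 85; total 331.
No other subset beats 277.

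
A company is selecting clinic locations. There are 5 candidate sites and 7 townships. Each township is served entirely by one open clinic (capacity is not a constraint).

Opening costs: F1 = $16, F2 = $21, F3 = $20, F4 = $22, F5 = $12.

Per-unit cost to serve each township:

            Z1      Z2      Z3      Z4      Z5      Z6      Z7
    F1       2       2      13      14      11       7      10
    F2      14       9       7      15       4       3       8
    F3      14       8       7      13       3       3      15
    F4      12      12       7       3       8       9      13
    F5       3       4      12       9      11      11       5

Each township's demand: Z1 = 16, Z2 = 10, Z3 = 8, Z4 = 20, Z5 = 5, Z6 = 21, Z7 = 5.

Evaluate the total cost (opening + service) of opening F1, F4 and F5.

Each township is assigned to its cheapest site among the open ones.
{F1, F4, F5}: Z1→F1 2·16=32, Z2→F1 2·10=20, Z3→F4 7·8=56, Z4→F4 3·20=60, Z5→F4 8·5=40, Z6→F1 7·21=147, Z7→F5 5·5=25. Service 380; fixed 50; total 430.

Total cost: 430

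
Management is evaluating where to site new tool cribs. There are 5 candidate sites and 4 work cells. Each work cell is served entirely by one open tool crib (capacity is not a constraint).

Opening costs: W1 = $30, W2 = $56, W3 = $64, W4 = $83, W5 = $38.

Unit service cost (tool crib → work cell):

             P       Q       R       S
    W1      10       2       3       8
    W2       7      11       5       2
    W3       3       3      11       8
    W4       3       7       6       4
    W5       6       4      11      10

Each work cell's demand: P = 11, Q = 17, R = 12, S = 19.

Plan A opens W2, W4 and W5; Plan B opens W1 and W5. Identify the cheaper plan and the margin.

Plan B is cheaper by 20.

Plan A: {W2, W4, W5}: P→W4 3·11=33, Q→W5 4·17=68, R→W2 5·12=60, S→W2 2·19=38. Service 199; fixed 177; total 376.
Plan B: {W1, W5}: P→W5 6·11=66, Q→W1 2·17=34, R→W1 3·12=36, S→W1 8·19=152. Service 288; fixed 68; total 356.
Difference: |376 − 356| = 20.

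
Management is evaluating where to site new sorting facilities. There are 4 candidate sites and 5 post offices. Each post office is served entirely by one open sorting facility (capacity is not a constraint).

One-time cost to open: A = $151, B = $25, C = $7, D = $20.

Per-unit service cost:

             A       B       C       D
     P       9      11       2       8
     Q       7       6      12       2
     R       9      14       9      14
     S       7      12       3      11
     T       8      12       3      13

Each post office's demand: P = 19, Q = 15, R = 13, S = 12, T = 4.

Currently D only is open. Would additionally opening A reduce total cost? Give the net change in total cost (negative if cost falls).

Current service cost with {D}: 548.
Adding A: each post office re-picks its cheapest; new service cost 415, saving 133.
Extra fixed cost: 151. Net change = 151 − 133 = 18.
(Totals: 568 → 586.)

No — net change +18 (cost rises by 18).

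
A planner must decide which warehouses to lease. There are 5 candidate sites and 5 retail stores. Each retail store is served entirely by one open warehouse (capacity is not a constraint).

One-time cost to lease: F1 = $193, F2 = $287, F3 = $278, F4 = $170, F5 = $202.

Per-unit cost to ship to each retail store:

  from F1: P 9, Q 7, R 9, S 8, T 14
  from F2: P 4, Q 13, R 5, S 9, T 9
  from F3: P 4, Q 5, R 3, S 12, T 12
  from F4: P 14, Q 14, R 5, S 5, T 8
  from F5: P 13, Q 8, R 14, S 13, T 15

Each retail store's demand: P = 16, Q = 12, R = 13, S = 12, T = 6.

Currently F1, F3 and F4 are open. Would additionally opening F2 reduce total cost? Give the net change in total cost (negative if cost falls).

Current service cost with {F1, F3, F4}: 271.
Adding F2: each retail store re-picks its cheapest; new service cost 271, saving 0.
Extra fixed cost: 287. Net change = 287 − 0 = 287.
(Totals: 912 → 1199.)

No — net change +287 (cost rises by 287).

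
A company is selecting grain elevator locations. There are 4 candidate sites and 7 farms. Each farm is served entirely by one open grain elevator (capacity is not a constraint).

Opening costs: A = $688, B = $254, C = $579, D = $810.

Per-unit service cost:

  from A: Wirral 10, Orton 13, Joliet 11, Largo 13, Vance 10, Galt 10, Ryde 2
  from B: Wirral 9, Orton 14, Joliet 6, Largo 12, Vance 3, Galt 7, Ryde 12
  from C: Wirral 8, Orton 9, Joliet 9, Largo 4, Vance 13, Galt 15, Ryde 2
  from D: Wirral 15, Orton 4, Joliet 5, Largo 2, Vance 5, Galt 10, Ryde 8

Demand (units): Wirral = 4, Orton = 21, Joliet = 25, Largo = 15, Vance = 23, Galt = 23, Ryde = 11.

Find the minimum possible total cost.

For any fixed open set, each farm goes to its cheapest open site; total = fixed + service.
{B}: Wirral→B 9·4=36, Orton→B 14·21=294, Joliet→B 6·25=150, Largo→B 12·15=180, Vance→B 3·23=69, Galt→B 7·23=161, Ryde→B 12·11=132. Service 1022; fixed 254; total 1276.
{B, C}: Wirral→C 8·4=32, Orton→C 9·21=189, Joliet→B 6·25=150, Largo→C 4·15=60, Vance→B 3·23=69, Galt→B 7·23=161, Ryde→C 2·11=22. Service 683; fixed 833; total 1516.
{D}: service 732 + fixed 810 = 1542
{A, B, C, D}: service 523 + fixed 2331 = 2854
No other subset beats 1276.

Minimum total cost: 1276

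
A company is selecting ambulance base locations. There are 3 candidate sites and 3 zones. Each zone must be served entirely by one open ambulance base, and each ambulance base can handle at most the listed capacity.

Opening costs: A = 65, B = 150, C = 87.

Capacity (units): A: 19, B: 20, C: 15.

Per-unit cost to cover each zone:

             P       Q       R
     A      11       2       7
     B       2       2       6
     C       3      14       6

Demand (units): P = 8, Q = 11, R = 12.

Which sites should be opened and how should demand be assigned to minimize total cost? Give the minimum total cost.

Open {A, B}: P→B 2·8=16, Q→A 2·11=22, R→B 6·12=72.
Loads: A carries 11/19, B carries 20/20. Service 110; fixed 215; total 325.
Next best feasible plan costs 334.

Minimum total cost: 325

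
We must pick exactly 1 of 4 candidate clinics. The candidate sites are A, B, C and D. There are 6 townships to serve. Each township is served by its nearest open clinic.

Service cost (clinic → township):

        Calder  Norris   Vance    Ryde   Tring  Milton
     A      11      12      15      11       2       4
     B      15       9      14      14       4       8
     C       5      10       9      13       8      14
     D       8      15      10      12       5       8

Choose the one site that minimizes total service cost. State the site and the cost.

With exactly 1 open, each township uses its cheapest among the chosen.
{A}: Calder→A 11, Norris→A 12, Vance→A 15, Ryde→A 11, Tring→A 2, Milton→A 4. Service cost 55.
{D}: service cost 58
{C}: service cost 59
Among all 4 size-1 choices, {A} is lowest.

Choose A only; total service cost 55.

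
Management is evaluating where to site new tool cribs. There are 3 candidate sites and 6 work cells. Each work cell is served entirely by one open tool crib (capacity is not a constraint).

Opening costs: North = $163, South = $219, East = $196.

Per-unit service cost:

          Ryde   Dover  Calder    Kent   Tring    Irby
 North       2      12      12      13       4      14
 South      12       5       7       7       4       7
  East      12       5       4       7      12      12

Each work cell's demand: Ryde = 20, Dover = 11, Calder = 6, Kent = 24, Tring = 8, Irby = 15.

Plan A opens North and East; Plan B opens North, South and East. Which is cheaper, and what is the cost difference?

Plan A is cheaper by 144.

Plan A: {North, East}: Ryde→North 2·20=40, Dover→East 5·11=55, Calder→East 4·6=24, Kent→East 7·24=168, Tring→North 4·8=32, Irby→East 12·15=180. Service 499; fixed 359; total 858.
Plan B: {North, South, East}: Ryde→North 2·20=40, Dover→South 5·11=55, Calder→East 4·6=24, Kent→South 7·24=168, Tring→North 4·8=32, Irby→South 7·15=105. Service 424; fixed 578; total 1002.
Difference: |858 − 1002| = 144.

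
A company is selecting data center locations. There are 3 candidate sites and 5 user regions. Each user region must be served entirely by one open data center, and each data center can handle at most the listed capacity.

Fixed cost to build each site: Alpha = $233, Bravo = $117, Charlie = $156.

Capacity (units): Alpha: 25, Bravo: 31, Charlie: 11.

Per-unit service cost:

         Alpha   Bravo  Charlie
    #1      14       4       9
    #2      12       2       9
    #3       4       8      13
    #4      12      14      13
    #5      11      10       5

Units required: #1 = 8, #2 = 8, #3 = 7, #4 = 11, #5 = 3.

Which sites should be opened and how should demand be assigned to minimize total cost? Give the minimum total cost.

Minimum total cost: 550

Open {Bravo, Charlie}: #1→Bravo 4·8=32, #2→Bravo 2·8=16, #3→Bravo 8·7=56, #4→Charlie 13·11=143, #5→Bravo 10·3=30.
Loads: Bravo carries 26/31, Charlie carries 11/11. Service 277; fixed 273; total 550.
Next best feasible plan costs 581.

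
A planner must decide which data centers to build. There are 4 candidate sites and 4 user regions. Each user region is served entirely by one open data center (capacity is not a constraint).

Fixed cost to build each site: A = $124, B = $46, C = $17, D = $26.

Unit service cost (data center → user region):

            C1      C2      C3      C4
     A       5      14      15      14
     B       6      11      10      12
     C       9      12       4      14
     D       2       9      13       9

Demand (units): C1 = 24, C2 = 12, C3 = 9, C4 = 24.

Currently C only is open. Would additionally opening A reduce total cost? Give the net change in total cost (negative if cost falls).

No — net change +28 (cost rises by 28).

Current service cost with {C}: 732.
Adding A: each user region re-picks its cheapest; new service cost 636, saving 96.
Extra fixed cost: 124. Net change = 124 − 96 = 28.
(Totals: 749 → 777.)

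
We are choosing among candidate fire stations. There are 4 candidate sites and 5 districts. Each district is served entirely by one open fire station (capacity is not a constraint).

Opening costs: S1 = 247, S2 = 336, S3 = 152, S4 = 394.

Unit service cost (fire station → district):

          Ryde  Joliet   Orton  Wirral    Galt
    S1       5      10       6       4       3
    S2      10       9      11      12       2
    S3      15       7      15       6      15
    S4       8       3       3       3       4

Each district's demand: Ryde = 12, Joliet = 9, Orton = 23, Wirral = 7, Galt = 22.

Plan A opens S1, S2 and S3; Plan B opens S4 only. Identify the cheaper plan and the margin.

Plan B is cheaper by 373.

Plan A: {S1, S2, S3}: Ryde→S1 5·12=60, Joliet→S3 7·9=63, Orton→S1 6·23=138, Wirral→S1 4·7=28, Galt→S2 2·22=44. Service 333; fixed 735; total 1068.
Plan B: {S4}: Ryde→S4 8·12=96, Joliet→S4 3·9=27, Orton→S4 3·23=69, Wirral→S4 3·7=21, Galt→S4 4·22=88. Service 301; fixed 394; total 695.
Difference: |1068 − 695| = 373.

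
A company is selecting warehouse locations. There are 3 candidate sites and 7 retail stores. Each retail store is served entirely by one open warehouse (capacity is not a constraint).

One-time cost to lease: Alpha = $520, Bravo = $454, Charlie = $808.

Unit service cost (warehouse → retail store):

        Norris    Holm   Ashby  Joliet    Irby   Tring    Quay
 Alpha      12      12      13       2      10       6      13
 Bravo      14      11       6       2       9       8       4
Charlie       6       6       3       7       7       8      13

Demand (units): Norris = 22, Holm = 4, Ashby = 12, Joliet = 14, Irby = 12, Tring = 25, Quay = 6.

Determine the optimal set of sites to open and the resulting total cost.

Open Bravo only; minimum total cost 1238.

For any fixed open set, each retail store goes to its cheapest open site; total = fixed + service.
{Bravo}: Norris→Bravo 14·22=308, Holm→Bravo 11·4=44, Ashby→Bravo 6·12=72, Joliet→Bravo 2·14=28, Irby→Bravo 9·12=108, Tring→Bravo 8·25=200, Quay→Bravo 4·6=24. Service 784; fixed 454; total 1238.
{Alpha}: Norris→Alpha 12·22=264, Holm→Alpha 12·4=48, Ashby→Alpha 13·12=156, Joliet→Alpha 2·14=28, Irby→Alpha 10·12=120, Tring→Alpha 6·25=150, Quay→Alpha 13·6=78. Service 844; fixed 520; total 1364.
{Charlie}: service 652 + fixed 808 = 1460
{Alpha, Bravo, Charlie}: Norris→Charlie 6·22=132, Holm→Charlie 6·4=24, Ashby→Charlie 3·12=36, Joliet→Alpha 2·14=28, Irby→Charlie 7·12=84, Tring→Alpha 6·25=150, Quay→Bravo 4·6=24. Service 478; fixed 1782; total 2260.
No other subset beats 1238.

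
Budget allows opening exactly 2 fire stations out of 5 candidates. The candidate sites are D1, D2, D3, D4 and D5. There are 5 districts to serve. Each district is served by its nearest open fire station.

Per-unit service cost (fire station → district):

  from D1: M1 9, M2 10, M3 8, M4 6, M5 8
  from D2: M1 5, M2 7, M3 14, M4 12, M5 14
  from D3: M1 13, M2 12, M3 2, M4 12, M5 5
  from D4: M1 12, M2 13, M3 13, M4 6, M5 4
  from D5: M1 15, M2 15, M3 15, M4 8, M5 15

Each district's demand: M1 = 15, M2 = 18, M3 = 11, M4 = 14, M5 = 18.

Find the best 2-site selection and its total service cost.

Choose D2 and D3; total service cost 481.

With exactly 2 open, each district uses its cheapest among the chosen.
{D2, D3}: M1→D2 5·15=75, M2→D2 7·18=126, M3→D3 2·11=22, M4→D2 12·14=168, M5→D3 5·18=90. Service cost 481.
{D2, D4}: service cost 500
{D1, D3}: service cost 511
Among all 10 size-2 choices, {D2, D3} is lowest.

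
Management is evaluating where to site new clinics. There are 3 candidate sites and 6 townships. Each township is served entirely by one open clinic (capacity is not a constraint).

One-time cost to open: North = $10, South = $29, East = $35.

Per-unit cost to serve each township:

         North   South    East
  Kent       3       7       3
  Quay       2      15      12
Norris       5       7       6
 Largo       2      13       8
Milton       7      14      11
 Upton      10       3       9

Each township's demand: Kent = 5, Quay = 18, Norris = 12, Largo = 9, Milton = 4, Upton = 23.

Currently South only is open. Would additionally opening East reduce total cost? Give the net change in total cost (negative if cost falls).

Current service cost with {South}: 631.
Adding East: each township re-picks its cheapest; new service cost 488, saving 143.
Extra fixed cost: 35. Net change = 35 − 143 = -108.
(Totals: 660 → 552.)

Yes — net change −108 (cost falls by 108).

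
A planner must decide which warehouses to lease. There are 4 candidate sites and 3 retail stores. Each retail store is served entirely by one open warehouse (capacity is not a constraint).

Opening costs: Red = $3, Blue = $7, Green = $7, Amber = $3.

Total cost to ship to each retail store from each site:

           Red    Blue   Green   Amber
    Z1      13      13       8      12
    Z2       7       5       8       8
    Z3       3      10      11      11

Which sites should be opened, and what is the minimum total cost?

For any fixed open set, each retail store goes to its cheapest open site; total = fixed + service.
{Red}: Z1→Red 13, Z2→Red 7, Z3→Red 3. Service 23; fixed 3; total 26.
{Red, Green}: Z1→Green 8, Z2→Red 7, Z3→Red 3. Service 18; fixed 10; total 28.
{Red, Amber}: service 22 + fixed 6 = 28
{Red, Blue, Green, Amber}: service 16 + fixed 20 = 36
(All 15 nonempty subsets were checked; Red only is lowest.)

Open Red only; minimum total cost 26.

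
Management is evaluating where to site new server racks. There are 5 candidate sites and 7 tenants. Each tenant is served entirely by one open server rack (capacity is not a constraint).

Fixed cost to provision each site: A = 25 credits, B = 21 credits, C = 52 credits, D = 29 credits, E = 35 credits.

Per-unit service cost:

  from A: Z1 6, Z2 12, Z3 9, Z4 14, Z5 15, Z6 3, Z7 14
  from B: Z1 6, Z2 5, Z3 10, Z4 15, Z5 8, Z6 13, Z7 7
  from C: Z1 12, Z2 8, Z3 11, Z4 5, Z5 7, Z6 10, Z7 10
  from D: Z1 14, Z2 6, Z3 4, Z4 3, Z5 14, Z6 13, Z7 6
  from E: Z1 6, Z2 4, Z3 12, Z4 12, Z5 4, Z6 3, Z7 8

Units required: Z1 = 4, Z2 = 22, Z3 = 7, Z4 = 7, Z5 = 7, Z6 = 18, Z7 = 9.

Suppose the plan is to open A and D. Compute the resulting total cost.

Each tenant is assigned to its cheapest site among the open ones.
{A, D}: Z1→A 6·4=24, Z2→D 6·22=132, Z3→D 4·7=28, Z4→D 3·7=21, Z5→D 14·7=98, Z6→A 3·18=54, Z7→D 6·9=54. Service 411; fixed 54; total 465.

Total cost: 465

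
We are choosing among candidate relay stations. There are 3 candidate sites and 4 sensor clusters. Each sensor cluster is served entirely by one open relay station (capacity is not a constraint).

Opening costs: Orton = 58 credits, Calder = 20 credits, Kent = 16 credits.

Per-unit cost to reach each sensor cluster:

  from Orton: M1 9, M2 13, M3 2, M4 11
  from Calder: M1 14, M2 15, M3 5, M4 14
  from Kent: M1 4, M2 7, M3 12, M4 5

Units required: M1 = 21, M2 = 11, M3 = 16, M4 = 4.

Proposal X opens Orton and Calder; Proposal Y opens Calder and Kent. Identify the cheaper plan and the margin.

Proposal Y is cheaper by 189.

Proposal X: {Orton, Calder}: M1→Orton 9·21=189, M2→Orton 13·11=143, M3→Orton 2·16=32, M4→Orton 11·4=44. Service 408; fixed 78; total 486.
Proposal Y: {Calder, Kent}: M1→Kent 4·21=84, M2→Kent 7·11=77, M3→Calder 5·16=80, M4→Kent 5·4=20. Service 261; fixed 36; total 297.
Difference: |486 − 297| = 189.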